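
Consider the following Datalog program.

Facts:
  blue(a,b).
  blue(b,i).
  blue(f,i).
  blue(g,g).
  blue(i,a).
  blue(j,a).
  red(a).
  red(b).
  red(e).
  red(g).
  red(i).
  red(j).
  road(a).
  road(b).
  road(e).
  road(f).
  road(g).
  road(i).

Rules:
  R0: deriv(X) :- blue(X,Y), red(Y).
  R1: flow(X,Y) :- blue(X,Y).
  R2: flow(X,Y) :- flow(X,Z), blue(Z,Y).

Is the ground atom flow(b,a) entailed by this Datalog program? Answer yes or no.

round 1: derive flow(a,b) via R1 from blue(a,b)
round 1: derive flow(b,i) via R1 from blue(b,i)
round 1: derive flow(f,i) via R1 from blue(f,i)
round 1: derive flow(g,g) via R1 from blue(g,g)
round 1: derive flow(i,a) via R1 from blue(i,a)
round 1: derive flow(j,a) via R1 from blue(j,a)
round 2: derive flow(a,i) via R2 from flow(a,b), blue(b,i)
round 2: derive flow(b,a) via R2 from flow(b,i), blue(i,a)
round 2: derive flow(f,a) via R2 from flow(f,i), blue(i,a)
round 2: derive flow(i,b) via R2 from flow(i,a), blue(a,b)
round 2: derive flow(j,b) via R2 from flow(j,a), blue(a,b)
round 3: derive flow(a,a) via R2 from flow(a,i), blue(i,a)
round 3: derive flow(b,b) via R2 from flow(b,a), blue(a,b)
round 3: derive flow(f,b) via R2 from flow(f,a), blue(a,b)
round 3: derive flow(i,i) via R2 from flow(i,b), blue(b,i)
round 3: derive flow(j,i) via R2 from flow(j,b), blue(b,i)

yes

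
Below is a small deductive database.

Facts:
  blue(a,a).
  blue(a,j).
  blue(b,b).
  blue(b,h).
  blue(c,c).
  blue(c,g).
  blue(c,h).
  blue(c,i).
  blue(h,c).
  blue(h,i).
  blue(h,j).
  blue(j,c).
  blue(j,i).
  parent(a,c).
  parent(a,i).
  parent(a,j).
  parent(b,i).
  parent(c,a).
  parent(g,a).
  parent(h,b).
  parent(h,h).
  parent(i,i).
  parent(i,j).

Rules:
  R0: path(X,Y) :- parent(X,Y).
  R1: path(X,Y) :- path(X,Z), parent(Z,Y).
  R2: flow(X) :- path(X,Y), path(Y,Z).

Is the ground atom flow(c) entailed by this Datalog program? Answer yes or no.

round 1: derive path(a,c) via R0 from parent(a,c)
round 1: derive path(a,i) via R0 from parent(a,i)
round 1: derive path(a,j) via R0 from parent(a,j)
round 1: derive path(b,i) via R0 from parent(b,i)
round 1: derive path(c,a) via R0 from parent(c,a)
round 1: derive path(g,a) via R0 from parent(g,a)
round 1: derive path(h,b) via R0 from parent(h,b)
round 1: derive path(h,h) via R0 from parent(h,h)
round 1: derive path(i,i) via R0 from parent(i,i)
round 1: derive path(i,j) via R0 from parent(i,j)
round 2: derive path(a,a) via R1 from path(a,c), parent(c,a)
round 2: derive path(b,j) via R1 from path(b,i), parent(i,j)
round 2: derive path(c,c) via R1 from path(c,a), parent(a,c)
round 2: derive path(c,i) via R1 from path(c,a), parent(a,i)
round 2: derive path(c,j) via R1 from path(c,a), parent(a,j)
round 2: derive path(g,c) via R1 from path(g,a), parent(a,c)
round 2: derive path(g,i) via R1 from path(g,a), parent(a,i)
round 2: derive path(g,j) via R1 from path(g,a), parent(a,j)
round 2: derive path(h,i) via R1 from path(h,b), parent(b,i)
round 2: derive flow(a) via R2 from path(a,c), path(c,a)
round 2: derive flow(b) via R2 from path(b,i), path(i,i)
round 2: derive flow(c) via R2 from path(c,a), path(a,c)
round 2: derive flow(g) via R2 from path(g,a), path(a,c)
round 2: derive flow(h) via R2 from path(h,b), path(b,i)
round 2: derive flow(i) via R2 from path(i,i), path(i,i)
round 3: derive path(h,j) via R1 from path(h,i), parent(i,j)

yes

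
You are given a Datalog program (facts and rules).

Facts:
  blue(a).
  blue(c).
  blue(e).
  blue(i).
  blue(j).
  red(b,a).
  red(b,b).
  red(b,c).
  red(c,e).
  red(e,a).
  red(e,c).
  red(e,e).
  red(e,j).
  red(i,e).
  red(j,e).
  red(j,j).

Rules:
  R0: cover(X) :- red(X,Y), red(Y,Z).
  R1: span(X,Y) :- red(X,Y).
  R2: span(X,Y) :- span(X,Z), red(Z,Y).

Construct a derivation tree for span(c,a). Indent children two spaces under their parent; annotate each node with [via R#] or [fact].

span(c,a)  [via R2]
  span(c,e)  [via R1]
    red(c,e)  [fact]
  red(e,a)  [fact]

round 1: derive span(b,a) via R1 from red(b,a)
round 1: derive span(b,b) via R1 from red(b,b)
round 1: derive span(b,c) via R1 from red(b,c)
round 1: derive span(c,e) via R1 from red(c,e)
round 1: derive span(e,a) via R1 from red(e,a)
round 1: derive span(e,c) via R1 from red(e,c)
round 1: derive span(e,e) via R1 from red(e,e)
round 1: derive span(e,j) via R1 from red(e,j)
round 1: derive span(i,e) via R1 from red(i,e)
round 1: derive span(j,e) via R1 from red(j,e)
round 1: derive span(j,j) via R1 from red(j,j)
round 2: derive span(b,e) via R2 from span(b,c), red(c,e)
round 2: derive span(c,a) via R2 from span(c,e), red(e,a)
round 2: derive span(c,c) via R2 from span(c,e), red(e,c)
round 2: derive span(c,j) via R2 from span(c,e), red(e,j)
round 2: derive span(i,a) via R2 from span(i,e), red(e,a)
round 2: derive span(i,c) via R2 from span(i,e), red(e,c)
round 2: derive span(i,j) via R2 from span(i,e), red(e,j)
round 2: derive span(j,a) via R2 from span(j,e), red(e,a)
round 2: derive span(j,c) via R2 from span(j,e), red(e,c)
round 3: derive span(b,j) via R2 from span(b,e), red(e,j)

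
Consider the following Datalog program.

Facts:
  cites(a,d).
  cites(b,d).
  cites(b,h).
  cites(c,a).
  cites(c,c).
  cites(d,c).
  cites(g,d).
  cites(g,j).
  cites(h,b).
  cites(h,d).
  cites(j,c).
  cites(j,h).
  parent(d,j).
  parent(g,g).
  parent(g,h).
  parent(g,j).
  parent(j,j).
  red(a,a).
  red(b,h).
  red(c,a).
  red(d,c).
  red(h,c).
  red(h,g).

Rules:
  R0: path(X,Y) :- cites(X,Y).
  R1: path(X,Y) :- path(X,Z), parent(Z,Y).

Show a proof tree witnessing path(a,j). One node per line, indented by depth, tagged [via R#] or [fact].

path(a,j)  [via R1]
  path(a,d)  [via R0]
    cites(a,d)  [fact]
  parent(d,j)  [fact]

round 1: derive path(a,d) via R0 from cites(a,d)
round 1: derive path(b,d) via R0 from cites(b,d)
round 1: derive path(b,h) via R0 from cites(b,h)
round 1: derive path(c,a) via R0 from cites(c,a)
round 1: derive path(c,c) via R0 from cites(c,c)
round 1: derive path(d,c) via R0 from cites(d,c)
round 1: derive path(g,d) via R0 from cites(g,d)
round 1: derive path(g,j) via R0 from cites(g,j)
round 1: derive path(h,b) via R0 from cites(h,b)
round 1: derive path(h,d) via R0 from cites(h,d)
round 1: derive path(j,c) via R0 from cites(j,c)
round 1: derive path(j,h) via R0 from cites(j,h)
round 2: derive path(a,j) via R1 from path(a,d), parent(d,j)
round 2: derive path(b,j) via R1 from path(b,d), parent(d,j)
round 2: derive path(h,j) via R1 from path(h,d), parent(d,j)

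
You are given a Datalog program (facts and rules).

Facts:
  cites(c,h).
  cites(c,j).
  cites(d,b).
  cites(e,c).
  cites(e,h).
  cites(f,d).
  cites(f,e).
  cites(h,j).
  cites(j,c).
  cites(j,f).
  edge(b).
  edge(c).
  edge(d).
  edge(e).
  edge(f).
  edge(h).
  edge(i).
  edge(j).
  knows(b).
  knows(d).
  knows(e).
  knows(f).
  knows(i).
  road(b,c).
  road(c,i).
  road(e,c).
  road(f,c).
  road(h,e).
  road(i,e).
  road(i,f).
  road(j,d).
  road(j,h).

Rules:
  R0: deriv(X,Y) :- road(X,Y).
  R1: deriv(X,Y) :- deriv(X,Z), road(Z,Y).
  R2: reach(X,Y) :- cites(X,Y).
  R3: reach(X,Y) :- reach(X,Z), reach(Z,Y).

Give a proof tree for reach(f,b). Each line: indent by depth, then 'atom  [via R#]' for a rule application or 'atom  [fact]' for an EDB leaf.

round 1: derive reach(c,h) via R2 from cites(c,h)
round 1: derive reach(c,j) via R2 from cites(c,j)
round 1: derive reach(d,b) via R2 from cites(d,b)
round 1: derive reach(e,c) via R2 from cites(e,c)
round 1: derive reach(e,h) via R2 from cites(e,h)
round 1: derive reach(f,d) via R2 from cites(f,d)
round 1: derive reach(f,e) via R2 from cites(f,e)
round 1: derive reach(h,j) via R2 from cites(h,j)
round 1: derive reach(j,c) via R2 from cites(j,c)
round 1: derive reach(j,f) via R2 from cites(j,f)
round 2: derive reach(c,c) via R3 from reach(c,j), reach(j,c)
round 2: derive reach(c,f) via R3 from reach(c,j), reach(j,f)
round 2: derive reach(e,j) via R3 from reach(e,c), reach(c,j)
round 2: derive reach(f,b) via R3 from reach(f,d), reach(d,b)
round 2: derive reach(f,c) via R3 from reach(f,e), reach(e,c)
round 2: derive reach(f,h) via R3 from reach(f,e), reach(e,h)
round 2: derive reach(h,c) via R3 from reach(h,j), reach(j,c)
round 2: derive reach(h,f) via R3 from reach(h,j), reach(j,f)
round 2: derive reach(j,d) via R3 from reach(j,f), reach(f,d)
round 2: derive reach(j,e) via R3 from reach(j,f), reach(f,e)
round 2: derive reach(j,h) via R3 from reach(j,c), reach(c,h)
round 2: derive reach(j,j) via R3 from reach(j,c), reach(c,j)
round 3: derive reach(c,b) via R3 from reach(c,f), reach(f,b)
round 3: derive reach(c,d) via R3 from reach(c,f), reach(f,d)
round 3: derive reach(c,e) via R3 from reach(c,f), reach(f,e)
round 3: derive reach(e,d) via R3 from reach(e,j), reach(j,d)
round 3: derive reach(e,e) via R3 from reach(e,j), reach(j,e)
round 3: derive reach(e,f) via R3 from reach(e,c), reach(c,f)
round 3: derive reach(f,f) via R3 from reach(f,c), reach(c,f)
round 3: derive reach(f,j) via R3 from reach(f,c), reach(c,j)
round 3: derive reach(h,b) via R3 from reach(h,f), reach(f,b)
round 3: derive reach(h,d) via R3 from reach(h,f), reach(f,d)
round 3: derive reach(h,e) via R3 from reach(h,f), reach(f,e)
round 3: derive reach(h,h) via R3 from reach(h,c), reach(c,h)
round 3: derive reach(j,b) via R3 from reach(j,d), reach(d,b)
round 4: derive reach(e,b) via R3 from reach(e,c), reach(c,b)

reach(f,b)  [via R3]
  reach(f,d)  [via R2]
    cites(f,d)  [fact]
  reach(d,b)  [via R2]
    cites(d,b)  [fact]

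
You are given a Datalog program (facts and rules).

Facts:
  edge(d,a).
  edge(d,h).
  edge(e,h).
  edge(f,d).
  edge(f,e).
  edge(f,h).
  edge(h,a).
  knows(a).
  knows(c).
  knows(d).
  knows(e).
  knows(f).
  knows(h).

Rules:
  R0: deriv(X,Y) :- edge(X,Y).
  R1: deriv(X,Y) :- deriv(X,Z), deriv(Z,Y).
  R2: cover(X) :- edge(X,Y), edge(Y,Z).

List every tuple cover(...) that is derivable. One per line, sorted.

cover(d)
cover(e)
cover(f)

round 1: derive cover(d) via R2 from edge(d,h), edge(h,a)
round 1: derive cover(e) via R2 from edge(e,h), edge(h,a)
round 1: derive cover(f) via R2 from edge(f,d), edge(d,a)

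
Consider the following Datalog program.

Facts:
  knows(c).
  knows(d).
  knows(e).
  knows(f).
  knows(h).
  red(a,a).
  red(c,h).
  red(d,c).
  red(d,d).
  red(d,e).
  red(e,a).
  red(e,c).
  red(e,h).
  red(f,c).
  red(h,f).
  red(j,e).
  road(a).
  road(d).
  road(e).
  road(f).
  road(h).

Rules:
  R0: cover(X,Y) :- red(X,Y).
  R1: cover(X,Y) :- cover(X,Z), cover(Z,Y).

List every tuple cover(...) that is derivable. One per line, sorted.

cover(a,a)
cover(c,c)
cover(c,f)
cover(c,h)
cover(d,a)
cover(d,c)
cover(d,d)
cover(d,e)
cover(d,f)
cover(d,h)
cover(e,a)
cover(e,c)
cover(e,f)
cover(e,h)
cover(f,c)
cover(f,f)
cover(f,h)
cover(h,c)
cover(h,f)
cover(h,h)
cover(j,a)
cover(j,c)
cover(j,e)
cover(j,f)
cover(j,h)

round 1: derive cover(a,a) via R0 from red(a,a)
round 1: derive cover(c,h) via R0 from red(c,h)
round 1: derive cover(d,c) via R0 from red(d,c)
round 1: derive cover(d,d) via R0 from red(d,d)
round 1: derive cover(d,e) via R0 from red(d,e)
round 1: derive cover(e,a) via R0 from red(e,a)
round 1: derive cover(e,c) via R0 from red(e,c)
round 1: derive cover(e,h) via R0 from red(e,h)
round 1: derive cover(f,c) via R0 from red(f,c)
round 1: derive cover(h,f) via R0 from red(h,f)
round 1: derive cover(j,e) via R0 from red(j,e)
round 2: derive cover(c,f) via R1 from cover(c,h), cover(h,f)
round 2: derive cover(d,a) via R1 from cover(d,e), cover(e,a)
round 2: derive cover(d,h) via R1 from cover(d,c), cover(c,h)
round 2: derive cover(e,f) via R1 from cover(e,h), cover(h,f)
round 2: derive cover(f,h) via R1 from cover(f,c), cover(c,h)
round 2: derive cover(h,c) via R1 from cover(h,f), cover(f,c)
round 2: derive cover(j,a) via R1 from cover(j,e), cover(e,a)
round 2: derive cover(j,c) via R1 from cover(j,e), cover(e,c)
round 2: derive cover(j,h) via R1 from cover(j,e), cover(e,h)
round 3: derive cover(c,c) via R1 from cover(c,f), cover(f,c)
round 3: derive cover(d,f) via R1 from cover(d,c), cover(c,f)
round 3: derive cover(f,f) via R1 from cover(f,c), cover(c,f)
round 3: derive cover(h,h) via R1 from cover(h,c), cover(c,h)
round 3: derive cover(j,f) via R1 from cover(j,c), cover(c,f)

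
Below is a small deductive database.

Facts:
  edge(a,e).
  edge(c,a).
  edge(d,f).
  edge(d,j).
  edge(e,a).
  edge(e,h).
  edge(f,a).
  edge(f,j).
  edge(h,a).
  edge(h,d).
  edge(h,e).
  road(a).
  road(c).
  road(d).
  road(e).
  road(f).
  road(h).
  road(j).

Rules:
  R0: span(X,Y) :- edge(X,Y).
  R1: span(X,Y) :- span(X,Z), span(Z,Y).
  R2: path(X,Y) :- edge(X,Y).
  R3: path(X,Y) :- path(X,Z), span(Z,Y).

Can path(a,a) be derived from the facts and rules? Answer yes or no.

round 1: derive span(a,e) via R0 from edge(a,e)
round 1: derive span(c,a) via R0 from edge(c,a)
round 1: derive span(d,f) via R0 from edge(d,f)
round 1: derive span(d,j) via R0 from edge(d,j)
round 1: derive span(e,a) via R0 from edge(e,a)
round 1: derive span(e,h) via R0 from edge(e,h)
round 1: derive span(f,a) via R0 from edge(f,a)
round 1: derive span(f,j) via R0 from edge(f,j)
round 1: derive span(h,a) via R0 from edge(h,a)
round 1: derive span(h,d) via R0 from edge(h,d)
round 1: derive span(h,e) via R0 from edge(h,e)
round 1: derive path(a,e) via R2 from edge(a,e)
round 1: derive path(c,a) via R2 from edge(c,a)
round 1: derive path(d,f) via R2 from edge(d,f)
round 1: derive path(d,j) via R2 from edge(d,j)
round 1: derive path(e,a) via R2 from edge(e,a)
round 1: derive path(e,h) via R2 from edge(e,h)
round 1: derive path(f,a) via R2 from edge(f,a)
round 1: derive path(f,j) via R2 from edge(f,j)
round 1: derive path(h,a) via R2 from edge(h,a)
round 1: derive path(h,d) via R2 from edge(h,d)
round 1: derive path(h,e) via R2 from edge(h,e)
round 2: derive span(a,a) via R1 from span(a,e), span(e,a)
round 2: derive span(a,h) via R1 from span(a,e), span(e,h)
round 2: derive span(c,e) via R1 from span(c,a), span(a,e)
round 2: derive span(d,a) via R1 from span(d,f), span(f,a)
round 2: derive span(e,d) via R1 from span(e,h), span(h,d)
round 2: derive span(e,e) via R1 from span(e,a), span(a,e)
round 2: derive span(f,e) via R1 from span(f,a), span(a,e)
round 2: derive span(h,f) via R1 from span(h,d), span(d,f)
round 2: derive span(h,h) via R1 from span(h,e), span(e,h)
round 2: derive span(h,j) via R1 from span(h,d), span(d,j)
round 2: derive path(a,a) via R3 from path(a,e), span(e,a)
round 2: derive path(a,h) via R3 from path(a,e), span(e,h)
round 2: derive path(c,e) via R3 from path(c,a), span(a,e)
round 2: derive path(d,a) via R3 from path(d,f), span(f,a)
round 2: derive path(e,d) via R3 from path(e,h), span(h,d)
round 2: derive path(e,e) via R3 from path(e,a), span(a,e)
round 2: derive path(f,e) via R3 from path(f,a), span(a,e)
round 2: derive path(h,f) via R3 from path(h,d), span(d,f)
round 2: derive path(h,h) via R3 from path(h,e), span(e,h)
round 2: derive path(h,j) via R3 from path(h,d), span(d,j)
round 3: derive span(a,d) via R1 from span(a,e), span(e,d)
round 3: derive span(a,f) via R1 from span(a,h), span(h,f)
round 3: derive span(a,j) via R1 from span(a,h), span(h,j)
round 3: derive span(c,d) via R1 from span(c,e), span(e,d)
round 3: derive span(c,h) via R1 from span(c,a), span(a,h)
round 3: derive span(d,e) via R1 from span(d,a), span(a,e)
round 3: derive span(d,h) via R1 from span(d,a), span(a,h)
round 3: derive span(e,f) via R1 from span(e,d), span(d,f)
round 3: derive span(e,j) via R1 from span(e,d), span(d,j)
round 3: derive span(f,d) via R1 from span(f,e), span(e,d)
round 3: derive span(f,h) via R1 from span(f,a), span(a,h)
round 3: derive path(a,d) via R3 from path(a,e), span(e,d)
round 3: derive path(a,f) via R3 from path(a,h), span(h,f)
round 3: derive path(a,j) via R3 from path(a,h), span(h,j)
round 3: derive path(c,d) via R3 from path(c,e), span(e,d)
round 3: derive path(c,h) via R3 from path(c,a), span(a,h)
round 3: derive path(d,e) via R3 from path(d,a), span(a,e)
round 3: derive path(d,h) via R3 from path(d,a), span(a,h)
round 3: derive path(e,f) via R3 from path(e,d), span(d,f)
round 3: derive path(e,j) via R3 from path(e,d), span(d,j)
round 3: derive path(f,d) via R3 from path(f,e), span(e,d)
round 3: derive path(f,h) via R3 from path(f,a), span(a,h)
round 4: derive span(c,f) via R1 from span(c,a), span(a,f)
round 4: derive span(c,j) via R1 from span(c,a), span(a,j)
round 4: derive span(d,d) via R1 from span(d,a), span(a,d)
round 4: derive span(f,f) via R1 from span(f,a), span(a,f)
round 4: derive path(c,f) via R3 from path(c,a), span(a,f)
round 4: derive path(c,j) via R3 from path(c,a), span(a,j)
round 4: derive path(d,d) via R3 from path(d,a), span(a,d)
round 4: derive path(f,f) via R3 from path(f,a), span(a,f)

yes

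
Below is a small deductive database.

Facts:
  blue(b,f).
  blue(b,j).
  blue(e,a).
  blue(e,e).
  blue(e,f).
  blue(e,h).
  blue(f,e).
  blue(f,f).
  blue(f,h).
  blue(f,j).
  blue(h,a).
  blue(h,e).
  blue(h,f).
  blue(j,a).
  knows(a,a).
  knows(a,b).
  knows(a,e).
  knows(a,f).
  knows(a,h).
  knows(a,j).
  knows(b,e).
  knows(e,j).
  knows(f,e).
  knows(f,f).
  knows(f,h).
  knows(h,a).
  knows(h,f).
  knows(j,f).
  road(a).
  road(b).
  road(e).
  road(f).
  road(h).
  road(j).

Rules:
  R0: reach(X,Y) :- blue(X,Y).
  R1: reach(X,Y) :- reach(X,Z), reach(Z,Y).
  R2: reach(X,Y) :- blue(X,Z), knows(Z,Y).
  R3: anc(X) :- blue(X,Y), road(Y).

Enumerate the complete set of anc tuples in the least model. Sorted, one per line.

round 1: derive anc(b) via R3 from blue(b,f), road(f)
round 1: derive anc(e) via R3 from blue(e,a), road(a)
round 1: derive anc(f) via R3 from blue(f,e), road(e)
round 1: derive anc(h) via R3 from blue(h,a), road(a)
round 1: derive anc(j) via R3 from blue(j,a), road(a)

anc(b)
anc(e)
anc(f)
anc(h)
anc(j)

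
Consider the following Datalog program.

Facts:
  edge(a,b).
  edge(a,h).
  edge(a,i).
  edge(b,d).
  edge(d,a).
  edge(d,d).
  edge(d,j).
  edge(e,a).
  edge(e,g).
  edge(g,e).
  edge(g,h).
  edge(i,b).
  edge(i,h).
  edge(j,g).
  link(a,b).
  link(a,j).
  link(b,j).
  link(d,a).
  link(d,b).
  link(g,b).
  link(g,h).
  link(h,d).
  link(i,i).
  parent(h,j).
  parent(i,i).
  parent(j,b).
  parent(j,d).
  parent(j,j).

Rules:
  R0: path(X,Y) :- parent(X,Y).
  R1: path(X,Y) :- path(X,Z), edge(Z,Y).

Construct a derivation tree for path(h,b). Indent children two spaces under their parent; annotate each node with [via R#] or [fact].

round 1: derive path(h,j) via R0 from parent(h,j)
round 1: derive path(i,i) via R0 from parent(i,i)
round 1: derive path(j,b) via R0 from parent(j,b)
round 1: derive path(j,d) via R0 from parent(j,d)
round 1: derive path(j,j) via R0 from parent(j,j)
round 2: derive path(h,g) via R1 from path(h,j), edge(j,g)
round 2: derive path(i,b) via R1 from path(i,i), edge(i,b)
round 2: derive path(i,h) via R1 from path(i,i), edge(i,h)
round 2: derive path(j,a) via R1 from path(j,d), edge(d,a)
round 2: derive path(j,g) via R1 from path(j,j), edge(j,g)
round 3: derive path(h,e) via R1 from path(h,g), edge(g,e)
round 3: derive path(h,h) via R1 from path(h,g), edge(g,h)
round 3: derive path(i,d) via R1 from path(i,b), edge(b,d)
round 3: derive path(j,e) via R1 from path(j,g), edge(g,e)
round 3: derive path(j,h) via R1 from path(j,a), edge(a,h)
round 3: derive path(j,i) via R1 from path(j,a), edge(a,i)
round 4: derive path(h,a) via R1 from path(h,e), edge(e,a)
round 4: derive path(i,a) via R1 from path(i,d), edge(d,a)
round 4: derive path(i,j) via R1 from path(i,d), edge(d,j)
round 5: derive path(h,b) via R1 from path(h,a), edge(a,b)
round 5: derive path(h,i) via R1 from path(h,a), edge(a,i)
round 5: derive path(i,g) via R1 from path(i,j), edge(j,g)
round 6: derive path(h,d) via R1 from path(h,b), edge(b,d)
round 6: derive path(i,e) via R1 from path(i,g), edge(g,e)

path(h,b)  [via R1]
  path(h,a)  [via R1]
    path(h,e)  [via R1]
      path(h,g)  [via R1]
        path(h,j)  [via R0]
          parent(h,j)  [fact]
        edge(j,g)  [fact]
      edge(g,e)  [fact]
    edge(e,a)  [fact]
  edge(a,b)  [fact]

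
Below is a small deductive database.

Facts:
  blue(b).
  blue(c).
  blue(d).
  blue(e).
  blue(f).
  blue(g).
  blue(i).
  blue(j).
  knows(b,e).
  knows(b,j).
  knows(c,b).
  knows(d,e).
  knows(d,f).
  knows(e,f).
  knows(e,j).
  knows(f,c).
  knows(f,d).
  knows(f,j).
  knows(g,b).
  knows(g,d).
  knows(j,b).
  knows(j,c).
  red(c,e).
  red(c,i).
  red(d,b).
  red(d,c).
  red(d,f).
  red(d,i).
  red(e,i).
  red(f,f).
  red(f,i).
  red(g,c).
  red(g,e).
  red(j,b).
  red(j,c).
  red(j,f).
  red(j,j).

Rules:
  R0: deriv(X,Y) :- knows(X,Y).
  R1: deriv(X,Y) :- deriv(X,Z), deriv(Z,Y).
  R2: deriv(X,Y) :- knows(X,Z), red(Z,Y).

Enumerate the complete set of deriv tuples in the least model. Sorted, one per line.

deriv(b,b)
deriv(b,c)
deriv(b,d)
deriv(b,e)
deriv(b,f)
deriv(b,i)
deriv(b,j)
deriv(c,b)
deriv(c,c)
deriv(c,d)
deriv(c,e)
deriv(c,f)
deriv(c,i)
deriv(c,j)
deriv(d,b)
deriv(d,c)
deriv(d,d)
deriv(d,e)
deriv(d,f)
deriv(d,i)
deriv(d,j)
deriv(e,b)
deriv(e,c)
deriv(e,d)
deriv(e,e)
deriv(e,f)
deriv(e,i)
deriv(e,j)
deriv(f,b)
deriv(f,c)
deriv(f,d)
deriv(f,e)
deriv(f,f)
deriv(f,i)
deriv(f,j)
deriv(g,b)
deriv(g,c)
deriv(g,d)
deriv(g,e)
deriv(g,f)
deriv(g,i)
deriv(g,j)
deriv(j,b)
deriv(j,c)
deriv(j,d)
deriv(j,e)
deriv(j,f)
deriv(j,i)
deriv(j,j)

round 1: derive deriv(b,e) via R0 from knows(b,e)
round 1: derive deriv(b,j) via R0 from knows(b,j)
round 1: derive deriv(c,b) via R0 from knows(c,b)
round 1: derive deriv(d,e) via R0 from knows(d,e)
round 1: derive deriv(d,f) via R0 from knows(d,f)
round 1: derive deriv(e,f) via R0 from knows(e,f)
round 1: derive deriv(e,j) via R0 from knows(e,j)
round 1: derive deriv(f,c) via R0 from knows(f,c)
round 1: derive deriv(f,d) via R0 from knows(f,d)
round 1: derive deriv(f,j) via R0 from knows(f,j)
round 1: derive deriv(g,b) via R0 from knows(g,b)
round 1: derive deriv(g,d) via R0 from knows(g,d)
round 1: derive deriv(j,b) via R0 from knows(j,b)
round 1: derive deriv(j,c) via R0 from knows(j,c)
round 1: derive deriv(b,b) via R2 from knows(b,j), red(j,b)
round 1: derive deriv(b,c) via R2 from knows(b,j), red(j,c)
round 1: derive deriv(b,f) via R2 from knows(b,j), red(j,f)
round 1: derive deriv(b,i) via R2 from knows(b,e), red(e,i)
round 1: derive deriv(d,i) via R2 from knows(d,e), red(e,i)
round 1: derive deriv(e,b) via R2 from knows(e,j), red(j,b)
round 1: derive deriv(e,c) via R2 from knows(e,j), red(j,c)
round 1: derive deriv(e,i) via R2 from knows(e,f), red(f,i)
round 1: derive deriv(f,b) via R2 from knows(f,d), red(d,b)
round 1: derive deriv(f,e) via R2 from knows(f,c), red(c,e)
round 1: derive deriv(f,f) via R2 from knows(f,d), red(d,f)
round 1: derive deriv(f,i) via R2 from knows(f,c), red(c,i)
round 1: derive deriv(g,c) via R2 from knows(g,d), red(d,c)
round 1: derive deriv(g,f) via R2 from knows(g,d), red(d,f)
round 1: derive deriv(g,i) via R2 from knows(g,d), red(d,i)
round 1: derive deriv(j,e) via R2 from knows(j,c), red(c,e)
round 1: derive deriv(j,i) via R2 from knows(j,c), red(c,i)
round 2: derive deriv(b,d) via R1 from deriv(b,f), deriv(f,d)
round 2: derive deriv(c,c) via R1 from deriv(c,b), deriv(b,c)
round 2: derive deriv(c,e) via R1 from deriv(c,b), deriv(b,e)
round 2: derive deriv(c,f) via R1 from deriv(c,b), deriv(b,f)
round 2: derive deriv(c,i) via R1 from deriv(c,b), deriv(b,i)
round 2: derive deriv(c,j) via R1 from deriv(c,b), deriv(b,j)
round 2: derive deriv(d,b) via R1 from deriv(d,e), deriv(e,b)
round 2: derive deriv(d,c) via R1 from deriv(d,e), deriv(e,c)
round 2: derive deriv(d,d) via R1 from deriv(d,f), deriv(f,d)
round 2: derive deriv(d,j) via R1 from deriv(d,e), deriv(e,j)
round 2: derive deriv(e,d) via R1 from deriv(e,f), deriv(f,d)
round 2: derive deriv(e,e) via R1 from deriv(e,b), deriv(b,e)
round 2: derive deriv(g,e) via R1 from deriv(g,b), deriv(b,e)
round 2: derive deriv(g,j) via R1 from deriv(g,b), deriv(b,j)
round 2: derive deriv(j,f) via R1 from deriv(j,b), deriv(b,f)
round 2: derive deriv(j,j) via R1 from deriv(j,b), deriv(b,j)
round 3: derive deriv(c,d) via R1 from deriv(c,b), deriv(b,d)
round 3: derive deriv(j,d) via R1 from deriv(j,b), deriv(b,d)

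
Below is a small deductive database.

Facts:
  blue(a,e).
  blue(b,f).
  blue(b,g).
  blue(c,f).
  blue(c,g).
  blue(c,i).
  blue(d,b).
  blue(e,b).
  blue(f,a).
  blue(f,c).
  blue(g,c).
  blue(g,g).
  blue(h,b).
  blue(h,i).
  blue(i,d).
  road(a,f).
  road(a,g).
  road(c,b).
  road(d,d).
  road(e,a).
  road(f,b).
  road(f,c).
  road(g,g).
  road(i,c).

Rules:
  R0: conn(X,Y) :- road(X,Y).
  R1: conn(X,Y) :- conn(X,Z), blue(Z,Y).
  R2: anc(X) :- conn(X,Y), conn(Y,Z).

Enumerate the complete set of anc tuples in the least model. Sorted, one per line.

round 1: derive conn(a,f) via R0 from road(a,f)
round 1: derive conn(a,g) via R0 from road(a,g)
round 1: derive conn(c,b) via R0 from road(c,b)
round 1: derive conn(d,d) via R0 from road(d,d)
round 1: derive conn(e,a) via R0 from road(e,a)
round 1: derive conn(f,b) via R0 from road(f,b)
round 1: derive conn(f,c) via R0 from road(f,c)
round 1: derive conn(g,g) via R0 from road(g,g)
round 1: derive conn(i,c) via R0 from road(i,c)
round 2: derive conn(a,a) via R1 from conn(a,f), blue(f,a)
round 2: derive conn(a,c) via R1 from conn(a,f), blue(f,c)
round 2: derive conn(c,f) via R1 from conn(c,b), blue(b,f)
round 2: derive conn(c,g) via R1 from conn(c,b), blue(b,g)
round 2: derive conn(d,b) via R1 from conn(d,d), blue(d,b)
round 2: derive conn(e,e) via R1 from conn(e,a), blue(a,e)
round 2: derive conn(f,f) via R1 from conn(f,b), blue(b,f)
round 2: derive conn(f,g) via R1 from conn(f,b), blue(b,g)
round 2: derive conn(f,i) via R1 from conn(f,c), blue(c,i)
round 2: derive conn(g,c) via R1 from conn(g,g), blue(g,c)
round 2: derive conn(i,f) via R1 from conn(i,c), blue(c,f)
round 2: derive conn(i,g) via R1 from conn(i,c), blue(c,g)
round 2: derive conn(i,i) via R1 from conn(i,c), blue(c,i)
round 2: derive anc(a) via R2 from conn(a,f), conn(f,b)
round 2: derive anc(d) via R2 from conn(d,d), conn(d,d)
round 2: derive anc(e) via R2 from conn(e,a), conn(a,f)
round 2: derive anc(f) via R2 from conn(f,c), conn(c,b)
round 2: derive anc(g) via R2 from conn(g,g), conn(g,g)
round 2: derive anc(i) via R2 from conn(i,c), conn(c,b)
round 3: derive conn(a,e) via R1 from conn(a,a), blue(a,e)
round 3: derive conn(a,i) via R1 from conn(a,c), blue(c,i)
round 3: derive conn(c,a) via R1 from conn(c,f), blue(f,a)
round 3: derive conn(c,c) via R1 from conn(c,f), blue(f,c)
round 3: derive conn(d,f) via R1 from conn(d,b), blue(b,f)
round 3: derive conn(d,g) via R1 from conn(d,b), blue(b,g)
round 3: derive conn(e,b) via R1 from conn(e,e), blue(e,b)
round 3: derive conn(f,a) via R1 from conn(f,f), blue(f,a)
round 3: derive conn(f,d) via R1 from conn(f,i), blue(i,d)
round 3: derive conn(g,f) via R1 from conn(g,c), blue(c,f)
round 3: derive conn(g,i) via R1 from conn(g,c), blue(c,i)
round 3: derive conn(i,a) via R1 from conn(i,f), blue(f,a)
round 3: derive conn(i,d) via R1 from conn(i,i), blue(i,d)
round 3: derive anc(c) via R2 from conn(c,f), conn(f,b)
round 4: derive conn(a,b) via R1 from conn(a,e), blue(e,b)
round 4: derive conn(a,d) via R1 from conn(a,i), blue(i,d)
round 4: derive conn(c,e) via R1 from conn(c,a), blue(a,e)
round 4: derive conn(c,i) via R1 from conn(c,c), blue(c,i)
round 4: derive conn(d,a) via R1 from conn(d,f), blue(f,a)
round 4: derive conn(d,c) via R1 from conn(d,f), blue(f,c)
round 4: derive conn(e,f) via R1 from conn(e,b), blue(b,f)
round 4: derive conn(e,g) via R1 from conn(e,b), blue(b,g)
round 4: derive conn(f,e) via R1 from conn(f,a), blue(a,e)
round 4: derive conn(g,a) via R1 from conn(g,f), blue(f,a)
round 4: derive conn(g,d) via R1 from conn(g,i), blue(i,d)
round 4: derive conn(i,b) via R1 from conn(i,d), blue(d,b)
round 4: derive conn(i,e) via R1 from conn(i,a), blue(a,e)
round 5: derive conn(c,d) via R1 from conn(c,i), blue(i,d)
round 5: derive conn(d,e) via R1 from conn(d,a), blue(a,e)
round 5: derive conn(d,i) via R1 from conn(d,c), blue(c,i)
round 5: derive conn(e,c) via R1 from conn(e,f), blue(f,c)
round 5: derive conn(g,b) via R1 from conn(g,d), blue(d,b)
round 5: derive conn(g,e) via R1 from conn(g,a), blue(a,e)
round 6: derive conn(e,i) via R1 from conn(e,c), blue(c,i)
round 7: derive conn(e,d) via R1 from conn(e,i), blue(i,d)

anc(a)
anc(c)
anc(d)
anc(e)
anc(f)
anc(g)
anc(i)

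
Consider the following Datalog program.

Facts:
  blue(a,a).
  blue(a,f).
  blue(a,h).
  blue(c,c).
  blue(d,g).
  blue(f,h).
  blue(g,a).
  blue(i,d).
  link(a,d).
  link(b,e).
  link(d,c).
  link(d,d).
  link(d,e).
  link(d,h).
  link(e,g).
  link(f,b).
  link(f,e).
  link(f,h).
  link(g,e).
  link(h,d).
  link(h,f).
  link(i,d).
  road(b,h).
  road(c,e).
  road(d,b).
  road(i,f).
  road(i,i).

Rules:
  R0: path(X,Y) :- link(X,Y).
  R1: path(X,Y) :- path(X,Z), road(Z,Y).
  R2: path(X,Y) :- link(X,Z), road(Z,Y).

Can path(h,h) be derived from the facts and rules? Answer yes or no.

yes

round 1: derive path(a,d) via R0 from link(a,d)
round 1: derive path(b,e) via R0 from link(b,e)
round 1: derive path(d,c) via R0 from link(d,c)
round 1: derive path(d,d) via R0 from link(d,d)
round 1: derive path(d,e) via R0 from link(d,e)
round 1: derive path(d,h) via R0 from link(d,h)
round 1: derive path(e,g) via R0 from link(e,g)
round 1: derive path(f,b) via R0 from link(f,b)
round 1: derive path(f,e) via R0 from link(f,e)
round 1: derive path(f,h) via R0 from link(f,h)
round 1: derive path(g,e) via R0 from link(g,e)
round 1: derive path(h,d) via R0 from link(h,d)
round 1: derive path(h,f) via R0 from link(h,f)
round 1: derive path(i,d) via R0 from link(i,d)
round 1: derive path(a,b) via R2 from link(a,d), road(d,b)
round 1: derive path(d,b) via R2 from link(d,d), road(d,b)
round 1: derive path(h,b) via R2 from link(h,d), road(d,b)
round 1: derive path(i,b) via R2 from link(i,d), road(d,b)
round 2: derive path(a,h) via R1 from path(a,b), road(b,h)
round 2: derive path(h,h) via R1 from path(h,b), road(b,h)
round 2: derive path(i,h) via R1 from path(i,b), road(b,h)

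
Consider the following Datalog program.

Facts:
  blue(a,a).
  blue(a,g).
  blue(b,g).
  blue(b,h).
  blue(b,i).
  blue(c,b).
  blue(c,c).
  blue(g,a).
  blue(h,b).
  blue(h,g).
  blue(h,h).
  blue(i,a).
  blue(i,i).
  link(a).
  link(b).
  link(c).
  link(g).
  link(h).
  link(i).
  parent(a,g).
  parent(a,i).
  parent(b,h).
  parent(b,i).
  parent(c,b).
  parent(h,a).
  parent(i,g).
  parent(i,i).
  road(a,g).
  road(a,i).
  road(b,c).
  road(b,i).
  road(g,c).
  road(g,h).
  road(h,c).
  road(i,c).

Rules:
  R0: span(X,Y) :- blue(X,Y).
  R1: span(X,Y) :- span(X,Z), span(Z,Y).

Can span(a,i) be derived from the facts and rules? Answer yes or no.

round 1: derive span(a,a) via R0 from blue(a,a)
round 1: derive span(a,g) via R0 from blue(a,g)
round 1: derive span(b,g) via R0 from blue(b,g)
round 1: derive span(b,h) via R0 from blue(b,h)
round 1: derive span(b,i) via R0 from blue(b,i)
round 1: derive span(c,b) via R0 from blue(c,b)
round 1: derive span(c,c) via R0 from blue(c,c)
round 1: derive span(g,a) via R0 from blue(g,a)
round 1: derive span(h,b) via R0 from blue(h,b)
round 1: derive span(h,g) via R0 from blue(h,g)
round 1: derive span(h,h) via R0 from blue(h,h)
round 1: derive span(i,a) via R0 from blue(i,a)
round 1: derive span(i,i) via R0 from blue(i,i)
round 2: derive span(b,a) via R1 from span(b,g), span(g,a)
round 2: derive span(b,b) via R1 from span(b,h), span(h,b)
round 2: derive span(c,g) via R1 from span(c,b), span(b,g)
round 2: derive span(c,h) via R1 from span(c,b), span(b,h)
round 2: derive span(c,i) via R1 from span(c,b), span(b,i)
round 2: derive span(g,g) via R1 from span(g,a), span(a,g)
round 2: derive span(h,a) via R1 from span(h,g), span(g,a)
round 2: derive span(h,i) via R1 from span(h,b), span(b,i)
round 2: derive span(i,g) via R1 from span(i,a), span(a,g)
round 3: derive span(c,a) via R1 from span(c,b), span(b,a)

no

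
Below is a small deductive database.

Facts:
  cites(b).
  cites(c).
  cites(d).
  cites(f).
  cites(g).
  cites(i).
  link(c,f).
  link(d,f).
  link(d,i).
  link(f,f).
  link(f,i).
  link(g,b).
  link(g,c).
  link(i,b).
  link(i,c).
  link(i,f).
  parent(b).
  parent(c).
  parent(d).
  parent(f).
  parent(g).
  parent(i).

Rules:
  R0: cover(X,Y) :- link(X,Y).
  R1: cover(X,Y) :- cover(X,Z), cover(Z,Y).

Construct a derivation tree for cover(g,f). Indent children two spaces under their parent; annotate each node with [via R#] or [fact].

round 1: derive cover(c,f) via R0 from link(c,f)
round 1: derive cover(d,f) via R0 from link(d,f)
round 1: derive cover(d,i) via R0 from link(d,i)
round 1: derive cover(f,f) via R0 from link(f,f)
round 1: derive cover(f,i) via R0 from link(f,i)
round 1: derive cover(g,b) via R0 from link(g,b)
round 1: derive cover(g,c) via R0 from link(g,c)
round 1: derive cover(i,b) via R0 from link(i,b)
round 1: derive cover(i,c) via R0 from link(i,c)
round 1: derive cover(i,f) via R0 from link(i,f)
round 2: derive cover(c,i) via R1 from cover(c,f), cover(f,i)
round 2: derive cover(d,b) via R1 from cover(d,i), cover(i,b)
round 2: derive cover(d,c) via R1 from cover(d,i), cover(i,c)
round 2: derive cover(f,b) via R1 from cover(f,i), cover(i,b)
round 2: derive cover(f,c) via R1 from cover(f,i), cover(i,c)
round 2: derive cover(g,f) via R1 from cover(g,c), cover(c,f)
round 2: derive cover(i,i) via R1 from cover(i,f), cover(f,i)
round 3: derive cover(c,b) via R1 from cover(c,f), cover(f,b)
round 3: derive cover(c,c) via R1 from cover(c,f), cover(f,c)
round 3: derive cover(g,i) via R1 from cover(g,c), cover(c,i)

cover(g,f)  [via R1]
  cover(g,c)  [via R0]
    link(g,c)  [fact]
  cover(c,f)  [via R0]
    link(c,f)  [fact]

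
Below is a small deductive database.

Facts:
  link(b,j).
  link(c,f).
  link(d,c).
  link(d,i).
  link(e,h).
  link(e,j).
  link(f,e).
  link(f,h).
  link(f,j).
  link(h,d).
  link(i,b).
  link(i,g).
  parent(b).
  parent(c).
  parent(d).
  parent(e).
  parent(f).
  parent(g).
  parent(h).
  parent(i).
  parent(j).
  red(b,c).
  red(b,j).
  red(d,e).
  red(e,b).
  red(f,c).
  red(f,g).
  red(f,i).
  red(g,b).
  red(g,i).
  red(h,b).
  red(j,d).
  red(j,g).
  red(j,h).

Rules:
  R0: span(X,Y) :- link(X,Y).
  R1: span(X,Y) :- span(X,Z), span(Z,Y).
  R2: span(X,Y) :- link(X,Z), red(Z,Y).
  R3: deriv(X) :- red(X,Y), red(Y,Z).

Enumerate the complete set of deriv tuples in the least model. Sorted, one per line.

round 1: derive deriv(b) via R3 from red(b,j), red(j,d)
round 1: derive deriv(d) via R3 from red(d,e), red(e,b)
round 1: derive deriv(e) via R3 from red(e,b), red(b,c)
round 1: derive deriv(f) via R3 from red(f,g), red(g,b)
round 1: derive deriv(g) via R3 from red(g,b), red(b,c)
round 1: derive deriv(h) via R3 from red(h,b), red(b,c)
round 1: derive deriv(j) via R3 from red(j,d), red(d,e)

deriv(b)
deriv(d)
deriv(e)
deriv(f)
deriv(g)
deriv(h)
deriv(j)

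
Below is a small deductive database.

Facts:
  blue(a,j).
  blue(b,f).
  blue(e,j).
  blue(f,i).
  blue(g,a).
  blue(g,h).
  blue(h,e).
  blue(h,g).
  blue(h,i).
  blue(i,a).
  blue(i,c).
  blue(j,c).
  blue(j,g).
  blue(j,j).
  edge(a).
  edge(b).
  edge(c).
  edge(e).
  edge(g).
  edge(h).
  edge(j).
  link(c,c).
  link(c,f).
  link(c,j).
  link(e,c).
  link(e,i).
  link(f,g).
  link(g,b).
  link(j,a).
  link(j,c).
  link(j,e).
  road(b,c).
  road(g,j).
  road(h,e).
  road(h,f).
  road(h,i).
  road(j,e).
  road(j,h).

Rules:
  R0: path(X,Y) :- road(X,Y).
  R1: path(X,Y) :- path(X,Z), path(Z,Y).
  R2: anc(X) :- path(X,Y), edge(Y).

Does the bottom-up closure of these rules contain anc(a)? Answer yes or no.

no

round 1: derive path(b,c) via R0 from road(b,c)
round 1: derive path(g,j) via R0 from road(g,j)
round 1: derive path(h,e) via R0 from road(h,e)
round 1: derive path(h,f) via R0 from road(h,f)
round 1: derive path(h,i) via R0 from road(h,i)
round 1: derive path(j,e) via R0 from road(j,e)
round 1: derive path(j,h) via R0 from road(j,h)
round 2: derive path(g,e) via R1 from path(g,j), path(j,e)
round 2: derive path(g,h) via R1 from path(g,j), path(j,h)
round 2: derive path(j,f) via R1 from path(j,h), path(h,f)
round 2: derive path(j,i) via R1 from path(j,h), path(h,i)
round 2: derive anc(b) via R2 from path(b,c), edge(c)
round 2: derive anc(g) via R2 from path(g,j), edge(j)
round 2: derive anc(h) via R2 from path(h,e), edge(e)
round 2: derive anc(j) via R2 from path(j,e), edge(e)
round 3: derive path(g,f) via R1 from path(g,h), path(h,f)
round 3: derive path(g,i) via R1 from path(g,h), path(h,i)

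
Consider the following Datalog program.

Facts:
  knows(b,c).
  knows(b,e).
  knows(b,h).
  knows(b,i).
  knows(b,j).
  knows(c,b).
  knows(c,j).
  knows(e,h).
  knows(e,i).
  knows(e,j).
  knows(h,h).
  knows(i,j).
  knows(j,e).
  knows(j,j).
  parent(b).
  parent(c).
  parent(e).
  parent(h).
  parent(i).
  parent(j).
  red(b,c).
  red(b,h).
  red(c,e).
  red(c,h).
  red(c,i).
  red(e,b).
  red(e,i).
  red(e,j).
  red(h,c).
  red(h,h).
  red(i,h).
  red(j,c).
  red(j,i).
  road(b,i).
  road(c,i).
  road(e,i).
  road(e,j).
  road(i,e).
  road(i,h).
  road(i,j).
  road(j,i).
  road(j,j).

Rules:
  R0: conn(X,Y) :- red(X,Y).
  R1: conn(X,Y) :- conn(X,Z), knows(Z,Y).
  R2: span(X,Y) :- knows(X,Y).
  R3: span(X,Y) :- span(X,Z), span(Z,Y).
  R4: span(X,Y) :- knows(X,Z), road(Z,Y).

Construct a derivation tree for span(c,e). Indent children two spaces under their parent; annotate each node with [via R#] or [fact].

round 1: derive span(b,c) via R2 from knows(b,c)
round 1: derive span(b,e) via R2 from knows(b,e)
round 1: derive span(b,h) via R2 from knows(b,h)
round 1: derive span(b,i) via R2 from knows(b,i)
round 1: derive span(b,j) via R2 from knows(b,j)
round 1: derive span(c,b) via R2 from knows(c,b)
round 1: derive span(c,j) via R2 from knows(c,j)
round 1: derive span(e,h) via R2 from knows(e,h)
round 1: derive span(e,i) via R2 from knows(e,i)
round 1: derive span(e,j) via R2 from knows(e,j)
round 1: derive span(h,h) via R2 from knows(h,h)
round 1: derive span(i,j) via R2 from knows(i,j)
round 1: derive span(j,e) via R2 from knows(j,e)
round 1: derive span(j,j) via R2 from knows(j,j)
round 1: derive span(c,i) via R4 from knows(c,b), road(b,i)
round 1: derive span(e,e) via R4 from knows(e,i), road(i,e)
round 1: derive span(i,i) via R4 from knows(i,j), road(j,i)
round 1: derive span(j,i) via R4 from knows(j,e), road(e,i)
round 2: derive span(b,b) via R3 from span(b,c), span(c,b)
round 2: derive span(c,c) via R3 from span(c,b), span(b,c)
round 2: derive span(c,e) via R3 from span(c,b), span(b,e)
round 2: derive span(c,h) via R3 from span(c,b), span(b,h)
round 2: derive span(i,e) via R3 from span(i,j), span(j,e)
round 2: derive span(j,h) via R3 from span(j,e), span(e,h)
round 3: derive span(i,h) via R3 from span(i,e), span(e,h)

span(c,e)  [via R3]
  span(c,b)  [via R2]
    knows(c,b)  [fact]
  span(b,e)  [via R2]
    knows(b,e)  [fact]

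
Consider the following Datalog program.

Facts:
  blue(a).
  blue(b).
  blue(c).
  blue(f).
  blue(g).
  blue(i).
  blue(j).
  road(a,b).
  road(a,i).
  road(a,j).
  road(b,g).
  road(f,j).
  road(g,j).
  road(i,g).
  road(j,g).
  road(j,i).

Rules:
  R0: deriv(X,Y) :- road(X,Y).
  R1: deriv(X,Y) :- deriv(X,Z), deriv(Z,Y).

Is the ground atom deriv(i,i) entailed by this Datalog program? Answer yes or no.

yes

round 1: derive deriv(a,b) via R0 from road(a,b)
round 1: derive deriv(a,i) via R0 from road(a,i)
round 1: derive deriv(a,j) via R0 from road(a,j)
round 1: derive deriv(b,g) via R0 from road(b,g)
round 1: derive deriv(f,j) via R0 from road(f,j)
round 1: derive deriv(g,j) via R0 from road(g,j)
round 1: derive deriv(i,g) via R0 from road(i,g)
round 1: derive deriv(j,g) via R0 from road(j,g)
round 1: derive deriv(j,i) via R0 from road(j,i)
round 2: derive deriv(a,g) via R1 from deriv(a,b), deriv(b,g)
round 2: derive deriv(b,j) via R1 from deriv(b,g), deriv(g,j)
round 2: derive deriv(f,g) via R1 from deriv(f,j), deriv(j,g)
round 2: derive deriv(f,i) via R1 from deriv(f,j), deriv(j,i)
round 2: derive deriv(g,g) via R1 from deriv(g,j), deriv(j,g)
round 2: derive deriv(g,i) via R1 from deriv(g,j), deriv(j,i)
round 2: derive deriv(i,j) via R1 from deriv(i,g), deriv(g,j)
round 2: derive deriv(j,j) via R1 from deriv(j,g), deriv(g,j)
round 3: derive deriv(b,i) via R1 from deriv(b,g), deriv(g,i)
round 3: derive deriv(i,i) via R1 from deriv(i,g), deriv(g,i)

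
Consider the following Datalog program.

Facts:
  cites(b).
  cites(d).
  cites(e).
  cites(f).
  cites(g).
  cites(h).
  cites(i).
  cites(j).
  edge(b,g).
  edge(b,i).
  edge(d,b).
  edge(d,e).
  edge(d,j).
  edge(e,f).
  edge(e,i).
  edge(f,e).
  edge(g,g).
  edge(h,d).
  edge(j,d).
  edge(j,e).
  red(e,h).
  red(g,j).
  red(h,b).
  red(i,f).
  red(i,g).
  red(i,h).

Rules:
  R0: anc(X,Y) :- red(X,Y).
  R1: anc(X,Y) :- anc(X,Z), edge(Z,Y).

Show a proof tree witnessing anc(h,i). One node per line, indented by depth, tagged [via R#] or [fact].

anc(h,i)  [via R1]
  anc(h,b)  [via R0]
    red(h,b)  [fact]
  edge(b,i)  [fact]

round 1: derive anc(e,h) via R0 from red(e,h)
round 1: derive anc(g,j) via R0 from red(g,j)
round 1: derive anc(h,b) via R0 from red(h,b)
round 1: derive anc(i,f) via R0 from red(i,f)
round 1: derive anc(i,g) via R0 from red(i,g)
round 1: derive anc(i,h) via R0 from red(i,h)
round 2: derive anc(e,d) via R1 from anc(e,h), edge(h,d)
round 2: derive anc(g,d) via R1 from anc(g,j), edge(j,d)
round 2: derive anc(g,e) via R1 from anc(g,j), edge(j,e)
round 2: derive anc(h,g) via R1 from anc(h,b), edge(b,g)
round 2: derive anc(h,i) via R1 from anc(h,b), edge(b,i)
round 2: derive anc(i,d) via R1 from anc(i,h), edge(h,d)
round 2: derive anc(i,e) via R1 from anc(i,f), edge(f,e)
round 3: derive anc(e,b) via R1 from anc(e,d), edge(d,b)
round 3: derive anc(e,e) via R1 from anc(e,d), edge(d,e)
round 3: derive anc(e,j) via R1 from anc(e,d), edge(d,j)
round 3: derive anc(g,b) via R1 from anc(g,d), edge(d,b)
round 3: derive anc(g,f) via R1 from anc(g,e), edge(e,f)
round 3: derive anc(g,i) via R1 from anc(g,e), edge(e,i)
round 3: derive anc(i,b) via R1 from anc(i,d), edge(d,b)
round 3: derive anc(i,i) via R1 from anc(i,e), edge(e,i)
round 3: derive anc(i,j) via R1 from anc(i,d), edge(d,j)
round 4: derive anc(e,f) via R1 from anc(e,e), edge(e,f)
round 4: derive anc(e,g) via R1 from anc(e,b), edge(b,g)
round 4: derive anc(e,i) via R1 from anc(e,b), edge(b,i)
round 4: derive anc(g,g) via R1 from anc(g,b), edge(b,g)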